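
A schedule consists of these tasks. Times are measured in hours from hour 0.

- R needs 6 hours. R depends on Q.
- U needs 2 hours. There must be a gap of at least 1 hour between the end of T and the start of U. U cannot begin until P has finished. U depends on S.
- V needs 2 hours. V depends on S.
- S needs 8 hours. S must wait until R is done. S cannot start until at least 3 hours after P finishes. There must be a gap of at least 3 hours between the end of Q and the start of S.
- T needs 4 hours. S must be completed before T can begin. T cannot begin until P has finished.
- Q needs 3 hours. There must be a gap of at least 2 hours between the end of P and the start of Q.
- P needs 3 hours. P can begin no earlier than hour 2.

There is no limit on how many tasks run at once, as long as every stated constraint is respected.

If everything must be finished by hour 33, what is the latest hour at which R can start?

12

To finish by hour 33, U (duration 2) must start no later than hour 31.
T feeds into U (must start by hour 31, minus 1-hour gap → hour 30); so T must finish by hour 30 and therefore start by hour 26.
V has no dependents, so it just needs to finish by hour 33. Starting by 33 − 2 = hour 31 achieves that.
S feeds T (must start by hour 26); U (must start by hour 31); V (must start by hour 31). Taking the minimum, S must finish by hour 26 and start by 26 − 8 = hour 18.
R must finish before S (must start by hour 18). With a 6-hour duration, R must start by 18 − 6 = hour 12.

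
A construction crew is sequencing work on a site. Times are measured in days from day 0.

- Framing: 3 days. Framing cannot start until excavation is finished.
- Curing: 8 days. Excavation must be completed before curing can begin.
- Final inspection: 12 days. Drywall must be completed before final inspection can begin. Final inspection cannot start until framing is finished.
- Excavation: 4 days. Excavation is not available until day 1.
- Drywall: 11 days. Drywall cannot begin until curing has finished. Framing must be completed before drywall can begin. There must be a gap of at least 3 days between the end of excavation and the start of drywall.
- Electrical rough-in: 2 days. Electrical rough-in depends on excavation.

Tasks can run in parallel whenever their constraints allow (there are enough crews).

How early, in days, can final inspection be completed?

Excavation cannot begin until its own release at day 1. It runs from day 1 to 1 + 4 = day 5.
After excavation (finishes day 5), framing can start at day 5 and finishes at day 8.
After excavation (finishes day 5), curing can start at day 5 and finishes at day 13.
For drywall: curing (finishes day 13); framing (finishes day 8); excavation (finishes day 5, plus 3-day gap → day 8). Taking the maximum gives a start of day 13, and it finishes at 13 + 11 = day 24.
For final inspection: drywall (finishes day 24); framing (finishes day 8). Taking the maximum gives a start of day 24, and it finishes at 24 + 12 = day 36.

36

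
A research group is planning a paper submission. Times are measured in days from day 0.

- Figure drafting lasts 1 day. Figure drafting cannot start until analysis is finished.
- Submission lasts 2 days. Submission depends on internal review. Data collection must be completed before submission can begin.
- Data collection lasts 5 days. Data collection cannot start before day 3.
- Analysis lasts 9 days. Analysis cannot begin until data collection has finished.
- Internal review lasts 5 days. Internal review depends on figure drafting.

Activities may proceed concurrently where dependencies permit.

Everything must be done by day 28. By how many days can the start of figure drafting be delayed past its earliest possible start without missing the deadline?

3

Data collection cannot begin until its own release at day 3. It runs from day 3 to 3 + 5 = day 8.
Analysis waits on data collection (finishes day 8), so it starts at day 8 and finishes at 8 + 9 = day 17.
After analysis (finishes day 17), figure drafting can start at day 17 and finishes at day 18.

Working backward from the deadline:
Submission has no dependents, so it just needs to finish by day 28. Starting by 28 − 2 = day 26 achieves that.
Internal review must finish before submission (must start by day 26). With a 5-day duration, internal review must start by 26 − 5 = day 21.
Figure drafting must finish before internal review (must start by day 21). With a 1-day duration, figure drafting must start by 21 − 1 = day 20.
So figure drafting can start as early as day 17 and as late as day 20, giving 20 − 17 = 3 days of slack.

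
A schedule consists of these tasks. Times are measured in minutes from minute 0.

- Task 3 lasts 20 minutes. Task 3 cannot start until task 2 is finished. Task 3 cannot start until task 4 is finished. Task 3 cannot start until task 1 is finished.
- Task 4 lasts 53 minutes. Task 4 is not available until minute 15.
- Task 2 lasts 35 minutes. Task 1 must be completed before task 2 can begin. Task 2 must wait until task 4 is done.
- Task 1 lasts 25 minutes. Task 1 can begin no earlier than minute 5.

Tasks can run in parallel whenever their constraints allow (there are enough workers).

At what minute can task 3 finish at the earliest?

Task 4 cannot begin until its own release at minute 15. It runs from minute 15 to 15 + 53 = minute 68.
Task 1 cannot begin until its own release at minute 5. It runs from minute 5 to 5 + 25 = minute 30.
Task 2 needs all of task 1 (finishes minute 30); task 4 (finishes minute 68). That puts its earliest start at minute 68; it finishes at 68 + 35 = minute 103.
Task 3 has to wait for task 2 (finishes minute 103); task 4 (finishes minute 68); task 1 (finishes minute 30). The latest of these is minute 103, so task 3 runs minute 103 to 103 + 20 = minute 123.

123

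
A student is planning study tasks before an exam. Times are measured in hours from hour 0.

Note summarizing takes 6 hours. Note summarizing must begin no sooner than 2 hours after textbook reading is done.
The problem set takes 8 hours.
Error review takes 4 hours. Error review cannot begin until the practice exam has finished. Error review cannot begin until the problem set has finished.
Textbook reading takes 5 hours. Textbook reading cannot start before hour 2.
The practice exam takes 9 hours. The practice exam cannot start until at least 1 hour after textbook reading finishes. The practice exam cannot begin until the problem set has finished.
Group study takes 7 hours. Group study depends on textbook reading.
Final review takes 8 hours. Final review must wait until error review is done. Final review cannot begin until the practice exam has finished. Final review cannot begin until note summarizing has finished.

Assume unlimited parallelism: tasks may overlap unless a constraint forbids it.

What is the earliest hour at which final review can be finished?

29

The problem set can start immediately at hour 0; it finishes at hour 8.
Textbook reading waits on its own release at hour 2, so it starts at hour 2 and finishes at 2 + 5 = hour 7.
Note summarizing waits on textbook reading (finishes hour 7, plus 2-hour gap → hour 9), so it starts at hour 9 and finishes at 9 + 6 = hour 15.
The practice exam cannot start until textbook reading (finishes hour 7, plus 1-hour gap → hour 8); the problem set (finishes hour 8). The controlling bound is hour 8, so the practice exam finishes at 8 + 9 = hour 17.
Error review needs all of the practice exam (finishes hour 17); the problem set (finishes hour 8). That puts its earliest start at hour 17; it finishes at 17 + 4 = hour 21.
Final review needs all of error review (finishes hour 21); the practice exam (finishes hour 17); note summarizing (finishes hour 15). That puts its earliest start at hour 21; it finishes at 21 + 8 = hour 29.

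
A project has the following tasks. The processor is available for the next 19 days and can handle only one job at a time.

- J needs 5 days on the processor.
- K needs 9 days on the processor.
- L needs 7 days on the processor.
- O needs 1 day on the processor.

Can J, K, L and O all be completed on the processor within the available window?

No

Running back to back, the jobs need 5 + 9 + 7 + 1 = 22 days on the processor.
Since 22 > 19, they cannot all fit.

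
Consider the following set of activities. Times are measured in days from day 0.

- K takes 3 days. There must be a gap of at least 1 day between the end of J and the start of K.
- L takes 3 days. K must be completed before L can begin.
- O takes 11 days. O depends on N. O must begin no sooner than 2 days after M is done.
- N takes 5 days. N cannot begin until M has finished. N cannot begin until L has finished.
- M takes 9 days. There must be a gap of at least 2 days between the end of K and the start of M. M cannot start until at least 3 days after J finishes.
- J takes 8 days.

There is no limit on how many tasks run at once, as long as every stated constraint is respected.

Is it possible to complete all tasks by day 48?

J can start immediately at day 0; it finishes at day 8.
K cannot begin until J (finishes day 8, plus 1-day gap → day 9). It runs from day 9 to 9 + 3 = day 12.
M needs all of K (finishes day 12, plus 2-day gap → day 14); J (finishes day 8, plus 3-day gap → day 11). That puts its earliest start at day 14; it finishes at 14 + 9 = day 23.
After K (finishes day 12), L can start at day 12 and finishes at day 15.
For N: M (finishes day 23); L (finishes day 15). Taking the maximum gives a start of day 23, and it finishes at 23 + 5 = day 28.
O cannot start until N (finishes day 28); M (finishes day 23, plus 2-day gap → day 25). The controlling bound is day 28, so O finishes at 28 + 11 = day 39.
Every task is finished by day 39, which is no later than the deadline of 48, so the schedule is feasible.

Yes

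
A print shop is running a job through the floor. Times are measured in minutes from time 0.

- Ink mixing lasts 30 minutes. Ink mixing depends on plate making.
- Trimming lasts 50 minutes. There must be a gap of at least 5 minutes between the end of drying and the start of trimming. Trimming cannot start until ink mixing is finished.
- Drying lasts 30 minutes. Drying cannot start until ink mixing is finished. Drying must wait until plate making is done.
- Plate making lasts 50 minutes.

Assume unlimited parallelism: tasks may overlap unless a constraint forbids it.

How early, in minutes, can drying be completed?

110

Plate making has no prerequisites, so it starts at minute 0 and finishes at minute 50.
After plate making (finishes minute 50), ink mixing can start at minute 50 and finishes at minute 80.
Drying needs all of ink mixing (finishes minute 80); plate making (finishes minute 50). That puts its earliest start at minute 80; it finishes at 80 + 30 = minute 110.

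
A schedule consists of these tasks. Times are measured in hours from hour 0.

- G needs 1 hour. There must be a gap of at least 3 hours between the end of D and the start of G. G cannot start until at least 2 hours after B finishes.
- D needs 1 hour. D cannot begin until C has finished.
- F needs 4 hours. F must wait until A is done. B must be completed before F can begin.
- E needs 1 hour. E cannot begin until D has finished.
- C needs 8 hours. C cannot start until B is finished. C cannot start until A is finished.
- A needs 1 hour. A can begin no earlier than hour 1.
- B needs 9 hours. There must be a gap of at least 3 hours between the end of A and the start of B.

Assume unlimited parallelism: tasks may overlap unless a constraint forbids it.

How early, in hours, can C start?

A waits on its own release at hour 1, so it starts at hour 1 and finishes at 1 + 1 = hour 2.
B waits on A (finishes hour 2, plus 3-hour gap → hour 5), so it starts at hour 5 and finishes at 5 + 9 = hour 14.
C waits on B (finishes hour 14); A (finishes hour 2). The latest of these is hour 14, which is the earliest C can start.

14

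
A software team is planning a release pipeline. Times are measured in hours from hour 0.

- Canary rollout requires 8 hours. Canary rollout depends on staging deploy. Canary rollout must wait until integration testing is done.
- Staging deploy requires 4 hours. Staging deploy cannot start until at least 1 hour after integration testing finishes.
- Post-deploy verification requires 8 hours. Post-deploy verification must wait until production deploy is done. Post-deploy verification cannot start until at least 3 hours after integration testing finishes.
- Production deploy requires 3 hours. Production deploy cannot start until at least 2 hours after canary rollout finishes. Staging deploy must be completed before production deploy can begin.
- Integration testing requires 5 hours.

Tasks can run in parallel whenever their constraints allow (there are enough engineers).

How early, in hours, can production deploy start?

20

Nothing blocks integration testing, so it runs from hour 0 to hour 5.
Staging deploy cannot begin until integration testing (finishes hour 5, plus 1-hour gap → hour 6). It runs from hour 6 to 6 + 4 = hour 10.
For canary rollout: staging deploy (finishes hour 10); integration testing (finishes hour 5). Taking the maximum gives a start of hour 10, and it finishes at 10 + 8 = hour 18.
Production deploy waits on canary rollout (finishes hour 18, plus 2-hour gap → hour 20); staging deploy (finishes hour 10). The latest of these is hour 20, which is the earliest production deploy can start.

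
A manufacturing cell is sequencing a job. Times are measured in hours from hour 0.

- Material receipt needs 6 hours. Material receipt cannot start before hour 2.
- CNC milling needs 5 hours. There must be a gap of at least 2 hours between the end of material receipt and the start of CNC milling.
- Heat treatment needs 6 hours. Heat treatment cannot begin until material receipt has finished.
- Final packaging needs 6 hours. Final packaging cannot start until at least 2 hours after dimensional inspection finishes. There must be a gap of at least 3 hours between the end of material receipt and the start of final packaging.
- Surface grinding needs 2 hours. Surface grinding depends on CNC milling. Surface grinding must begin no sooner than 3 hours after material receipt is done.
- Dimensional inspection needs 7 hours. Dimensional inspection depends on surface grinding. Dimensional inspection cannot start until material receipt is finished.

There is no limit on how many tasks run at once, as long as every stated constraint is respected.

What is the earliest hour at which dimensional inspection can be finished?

After its own release at hour 2, material receipt can start at hour 2 and finishes at hour 8.
After material receipt (finishes hour 8, plus 2-hour gap → hour 10), CNC milling can start at hour 10 and finishes at hour 15.
For surface grinding: CNC milling (finishes hour 15); material receipt (finishes hour 8, plus 3-hour gap → hour 11). Taking the maximum gives a start of hour 15, and it finishes at 15 + 2 = hour 17.
For dimensional inspection: surface grinding (finishes hour 17); material receipt (finishes hour 8). Taking the maximum gives a start of hour 17, and it finishes at 17 + 7 = hour 24.

24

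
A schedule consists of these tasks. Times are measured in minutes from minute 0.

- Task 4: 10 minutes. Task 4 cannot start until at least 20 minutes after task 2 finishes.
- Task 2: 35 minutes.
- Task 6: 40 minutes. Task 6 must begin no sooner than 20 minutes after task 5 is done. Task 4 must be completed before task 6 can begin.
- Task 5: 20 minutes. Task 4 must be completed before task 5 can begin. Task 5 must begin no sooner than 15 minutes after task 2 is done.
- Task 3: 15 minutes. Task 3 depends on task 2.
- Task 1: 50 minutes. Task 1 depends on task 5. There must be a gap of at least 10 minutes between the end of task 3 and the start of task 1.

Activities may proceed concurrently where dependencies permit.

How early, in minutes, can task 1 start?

Nothing blocks task 2, so it runs from minute 0 to minute 35.
Task 4 cannot begin until task 2 (finishes minute 35, plus 20-minute gap → minute 55). It runs from minute 55 to 55 + 10 = minute 65.
Task 5 needs all of task 4 (finishes minute 65); task 2 (finishes minute 35, plus 15-minute gap → minute 50). That puts its earliest start at minute 65; it finishes at 65 + 20 = minute 85.
After task 2 (finishes minute 35), task 3 can start at minute 35 and finishes at minute 50.
Task 1 waits on task 5 (finishes minute 85); task 3 (finishes minute 50, plus 10-minute gap → minute 60). The latest of these is minute 85, which is the earliest task 1 can start.

85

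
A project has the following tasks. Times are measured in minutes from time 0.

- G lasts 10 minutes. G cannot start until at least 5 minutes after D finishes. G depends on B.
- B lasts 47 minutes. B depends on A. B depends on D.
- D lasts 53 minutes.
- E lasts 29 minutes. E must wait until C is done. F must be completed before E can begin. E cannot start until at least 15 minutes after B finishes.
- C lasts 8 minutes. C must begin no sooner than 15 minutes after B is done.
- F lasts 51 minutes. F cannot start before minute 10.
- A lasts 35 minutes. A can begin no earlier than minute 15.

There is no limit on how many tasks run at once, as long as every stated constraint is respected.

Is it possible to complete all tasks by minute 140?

No

After its own release at minute 10, F can start at minute 10 and finishes at minute 61.
Nothing blocks D, so it runs from minute 0 to minute 53.
After its own release at minute 15, A can start at minute 15 and finishes at minute 50.
For B: A (finishes minute 50); D (finishes minute 53). Taking the maximum gives a start of minute 53, and it finishes at 53 + 47 = minute 100.
For G: D (finishes minute 53, plus 5-minute gap → minute 58); B (finishes minute 100). Taking the maximum gives a start of minute 100, and it finishes at 100 + 10 = minute 110.
C cannot begin until B (finishes minute 100, plus 15-minute gap → minute 115). It runs from minute 115 to 115 + 8 = minute 123.
E cannot start until C (finishes minute 123); F (finishes minute 61); B (finishes minute 100, plus 15-minute gap → minute 115). The controlling bound is minute 123, so E finishes at 123 + 29 = minute 152.
The earliest everything can be done is minute 152, which is after the deadline of 140, so it is not possible.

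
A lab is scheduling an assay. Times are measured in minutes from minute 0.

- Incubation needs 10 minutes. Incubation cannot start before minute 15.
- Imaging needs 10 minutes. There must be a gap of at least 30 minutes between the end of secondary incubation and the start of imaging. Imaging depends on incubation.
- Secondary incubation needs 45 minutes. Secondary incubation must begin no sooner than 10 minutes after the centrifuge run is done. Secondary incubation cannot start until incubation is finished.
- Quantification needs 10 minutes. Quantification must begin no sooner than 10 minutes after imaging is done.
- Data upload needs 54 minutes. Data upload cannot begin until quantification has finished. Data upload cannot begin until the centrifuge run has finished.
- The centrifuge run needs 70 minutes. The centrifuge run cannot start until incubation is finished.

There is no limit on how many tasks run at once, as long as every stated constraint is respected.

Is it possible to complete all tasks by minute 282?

Incubation cannot begin until its own release at minute 15. It runs from minute 15 to 15 + 10 = minute 25.
After incubation (finishes minute 25), the centrifuge run can start at minute 25 and finishes at minute 95.
For secondary incubation: the centrifuge run (finishes minute 95, plus 10-minute gap → minute 105); incubation (finishes minute 25). Taking the maximum gives a start of minute 105, and it finishes at 105 + 45 = minute 150.
Imaging has to wait for secondary incubation (finishes minute 150, plus 30-minute gap → minute 180); incubation (finishes minute 25). The latest of these is minute 180, so imaging runs minute 180 to 180 + 10 = minute 190.
Quantification cannot begin until imaging (finishes minute 190, plus 10-minute gap → minute 200). It runs from minute 200 to 200 + 10 = minute 210.
Data upload has to wait for quantification (finishes minute 210); the centrifuge run (finishes minute 95). The latest of these is minute 210, so data upload runs minute 210 to 210 + 54 = minute 264.
Every task is finished by minute 264, which is no later than the deadline of 282, so the schedule is feasible.

Yes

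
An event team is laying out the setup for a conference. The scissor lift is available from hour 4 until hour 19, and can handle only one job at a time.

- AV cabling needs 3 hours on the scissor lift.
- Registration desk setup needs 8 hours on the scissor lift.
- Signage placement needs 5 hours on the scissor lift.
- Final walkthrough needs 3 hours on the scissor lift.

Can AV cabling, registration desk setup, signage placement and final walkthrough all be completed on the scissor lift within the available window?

No

The scissor lift window is 19 − 4 = 15 hours.
Running back to back, the jobs need 3 + 8 + 5 + 3 = 19 hours on the scissor lift.
Since 19 > 15, they cannot all fit.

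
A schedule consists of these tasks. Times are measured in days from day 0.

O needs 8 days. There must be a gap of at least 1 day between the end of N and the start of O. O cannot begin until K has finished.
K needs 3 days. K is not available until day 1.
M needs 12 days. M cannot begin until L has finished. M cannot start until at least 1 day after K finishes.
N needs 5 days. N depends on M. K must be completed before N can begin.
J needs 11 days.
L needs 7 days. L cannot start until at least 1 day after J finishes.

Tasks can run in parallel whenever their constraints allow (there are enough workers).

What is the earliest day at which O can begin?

37

K cannot begin until its own release at day 1. It runs from day 1 to 1 + 3 = day 4.
J can start immediately at day 0; it finishes at day 11.
L cannot begin until J (finishes day 11, plus 1-day gap → day 12). It runs from day 12 to 12 + 7 = day 19.
For M: L (finishes day 19); K (finishes day 4, plus 1-day gap → day 5). Taking the maximum gives a start of day 19, and it finishes at 19 + 12 = day 31.
N cannot start until M (finishes day 31); K (finishes day 4). The controlling bound is day 31, so N finishes at 31 + 5 = day 36.
O waits on N (finishes day 36, plus 1-day gap → day 37); K (finishes day 4). The latest of these is day 37, which is the earliest O can start.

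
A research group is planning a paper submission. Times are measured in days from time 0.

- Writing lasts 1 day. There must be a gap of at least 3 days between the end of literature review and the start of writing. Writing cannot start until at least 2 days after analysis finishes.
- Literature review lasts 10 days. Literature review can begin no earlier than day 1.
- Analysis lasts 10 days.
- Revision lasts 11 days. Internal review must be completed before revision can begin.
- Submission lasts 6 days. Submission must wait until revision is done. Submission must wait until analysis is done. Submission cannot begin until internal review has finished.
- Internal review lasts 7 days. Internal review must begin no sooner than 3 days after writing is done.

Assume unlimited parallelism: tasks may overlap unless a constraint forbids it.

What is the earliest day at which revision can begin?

25

Analysis can start immediately at day 0; it finishes at day 10.
After its own release at day 1, literature review can start at day 1 and finishes at day 11.
For writing: literature review (finishes day 11, plus 3-day gap → day 14); analysis (finishes day 10, plus 2-day gap → day 12). Taking the maximum gives a start of day 14, and it finishes at 14 + 1 = day 15.
Internal review waits on writing (finishes day 15, plus 3-day gap → day 18), so it starts at day 18 and finishes at 18 + 7 = day 25.
Revision waits on internal review (finishes day 25), so the earliest it can start is day 25.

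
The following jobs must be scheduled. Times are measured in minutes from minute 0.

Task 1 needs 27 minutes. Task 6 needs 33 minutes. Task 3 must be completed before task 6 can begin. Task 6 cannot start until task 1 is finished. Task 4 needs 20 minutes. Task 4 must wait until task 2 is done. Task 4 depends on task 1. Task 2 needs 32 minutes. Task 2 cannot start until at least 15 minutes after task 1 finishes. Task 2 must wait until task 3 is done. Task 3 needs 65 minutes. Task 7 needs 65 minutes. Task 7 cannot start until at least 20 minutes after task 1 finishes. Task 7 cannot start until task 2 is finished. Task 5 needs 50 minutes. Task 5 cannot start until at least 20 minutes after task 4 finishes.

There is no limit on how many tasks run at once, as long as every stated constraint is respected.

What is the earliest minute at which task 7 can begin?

Nothing blocks task 3, so it runs from minute 0 to minute 65.
Task 1 can start immediately at minute 0; it finishes at minute 27.
Task 2 has to wait for task 1 (finishes minute 27, plus 15-minute gap → minute 42); task 3 (finishes minute 65). The latest of these is minute 65, so task 2 runs minute 65 to 65 + 32 = minute 97.
Task 7 waits on task 1 (finishes minute 27, plus 20-minute gap → minute 47); task 2 (finishes minute 97). The latest of these is minute 97, which is the earliest task 7 can start.

97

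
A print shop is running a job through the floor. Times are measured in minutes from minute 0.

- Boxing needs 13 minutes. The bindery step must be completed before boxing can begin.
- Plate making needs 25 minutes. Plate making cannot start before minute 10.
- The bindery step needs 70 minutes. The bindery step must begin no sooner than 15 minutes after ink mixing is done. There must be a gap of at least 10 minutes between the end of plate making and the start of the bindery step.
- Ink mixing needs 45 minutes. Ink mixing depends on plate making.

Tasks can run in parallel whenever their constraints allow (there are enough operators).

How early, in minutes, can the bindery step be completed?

After its own release at minute 10, plate making can start at minute 10 and finishes at minute 35.
Ink mixing cannot begin until plate making (finishes minute 35). It runs from minute 35 to 35 + 45 = minute 80.
The bindery step has to wait for ink mixing (finishes minute 80, plus 15-minute gap → minute 95); plate making (finishes minute 35, plus 10-minute gap → minute 45). The latest of these is minute 95, so the bindery step runs minute 95 to 95 + 70 = minute 165.

165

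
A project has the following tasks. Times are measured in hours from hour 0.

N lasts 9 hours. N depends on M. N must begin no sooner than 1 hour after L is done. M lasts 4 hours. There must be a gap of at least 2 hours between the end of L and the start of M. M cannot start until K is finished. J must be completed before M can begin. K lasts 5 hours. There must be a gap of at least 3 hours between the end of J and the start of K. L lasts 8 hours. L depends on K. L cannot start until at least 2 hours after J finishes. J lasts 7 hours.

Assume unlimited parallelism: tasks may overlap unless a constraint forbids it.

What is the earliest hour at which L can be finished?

23

J has no prerequisites, so it starts at hour 0 and finishes at hour 7.
After J (finishes hour 7, plus 3-hour gap → hour 10), K can start at hour 10 and finishes at hour 15.
L cannot start until K (finishes hour 15); J (finishes hour 7, plus 2-hour gap → hour 9). The controlling bound is hour 15, so L finishes at 15 + 8 = hour 23.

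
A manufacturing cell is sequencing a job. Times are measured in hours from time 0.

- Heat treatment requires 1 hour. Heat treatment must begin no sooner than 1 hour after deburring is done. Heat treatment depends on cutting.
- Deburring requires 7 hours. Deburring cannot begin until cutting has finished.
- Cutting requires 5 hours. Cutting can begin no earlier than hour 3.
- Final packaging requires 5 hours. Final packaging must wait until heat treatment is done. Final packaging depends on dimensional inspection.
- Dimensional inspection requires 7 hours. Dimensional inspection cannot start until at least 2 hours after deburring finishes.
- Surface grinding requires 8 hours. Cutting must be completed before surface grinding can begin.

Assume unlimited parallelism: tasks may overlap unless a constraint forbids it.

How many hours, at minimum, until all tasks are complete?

After its own release at hour 3, cutting can start at hour 3 and finishes at hour 8.
Surface grinding waits on cutting (finishes hour 8), so it starts at hour 8 and finishes at 8 + 8 = hour 16.
Deburring waits on cutting (finishes hour 8), so it starts at hour 8 and finishes at 8 + 7 = hour 15.
Dimensional inspection cannot begin until deburring (finishes hour 15, plus 2-hour gap → hour 17). It runs from hour 17 to 17 + 7 = hour 24.
Heat treatment has to wait for deburring (finishes hour 15, plus 1-hour gap → hour 16); cutting (finishes hour 8). The latest of these is hour 16, so heat treatment runs hour 16 to 16 + 1 = hour 17.
Final packaging has to wait for heat treatment (finishes hour 17); dimensional inspection (finishes hour 24). The latest of these is hour 24, so final packaging runs hour 24 to 24 + 5 = hour 29.
All tasks are finished once the last one completes. Finish times: Cutting at 8, Deburring at 15, Heat treatment at 17, Surface grinding at 16, Dimensional inspection at 24, Final packaging at 29. The latest is hour 29.

29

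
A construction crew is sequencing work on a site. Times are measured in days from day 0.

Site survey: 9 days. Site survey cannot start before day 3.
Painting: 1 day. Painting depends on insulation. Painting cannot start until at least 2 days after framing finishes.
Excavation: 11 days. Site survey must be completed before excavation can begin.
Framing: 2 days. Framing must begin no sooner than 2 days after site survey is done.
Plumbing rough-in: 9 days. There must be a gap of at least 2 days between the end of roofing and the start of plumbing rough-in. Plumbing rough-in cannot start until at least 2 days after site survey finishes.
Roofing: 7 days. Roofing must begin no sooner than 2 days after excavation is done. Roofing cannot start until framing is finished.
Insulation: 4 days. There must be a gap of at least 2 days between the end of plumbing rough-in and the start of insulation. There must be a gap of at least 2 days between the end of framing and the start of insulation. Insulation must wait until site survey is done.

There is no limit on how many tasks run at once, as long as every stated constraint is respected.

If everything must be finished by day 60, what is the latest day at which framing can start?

Painting must finish by day 60; it takes 1 day, so it must start by 60 − 1 = day 59.
Insulation must finish before painting (must start by day 59). With a 4-day duration, insulation must start by 59 − 4 = day 55.
Since insulation (must start by day 55, minus 2-day gap → day 53) depends on it, plumbing rough-in must finish by day 53. Backing off its 9-day duration gives a latest start of day 44.
Roofing has to be done before plumbing rough-in (must start by day 44, minus 2-day gap → day 42). That means finishing by day 42, i.e. starting by 42 − 7 = day 35.
Framing feeds roofing (must start by day 35); insulation (must start by day 55, minus 2-day gap → day 53); painting (must start by day 59, minus 2-day gap → day 57). Taking the minimum, framing must finish by day 35 and start by 35 − 2 = day 33.

33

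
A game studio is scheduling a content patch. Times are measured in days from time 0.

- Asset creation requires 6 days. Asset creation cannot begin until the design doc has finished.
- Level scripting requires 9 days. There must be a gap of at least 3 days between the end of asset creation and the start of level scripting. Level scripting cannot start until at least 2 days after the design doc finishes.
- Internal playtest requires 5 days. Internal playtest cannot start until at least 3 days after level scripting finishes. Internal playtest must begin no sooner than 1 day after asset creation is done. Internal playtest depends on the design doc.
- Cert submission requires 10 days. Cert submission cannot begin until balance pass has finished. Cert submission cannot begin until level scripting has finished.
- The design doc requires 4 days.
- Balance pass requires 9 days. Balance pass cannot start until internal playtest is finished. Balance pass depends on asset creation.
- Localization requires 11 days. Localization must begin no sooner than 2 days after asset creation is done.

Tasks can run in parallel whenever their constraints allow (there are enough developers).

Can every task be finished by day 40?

Nothing blocks the design doc, so it runs from day 0 to day 4.
After the design doc (finishes day 4), asset creation can start at day 4 and finishes at day 10.
Localization cannot begin until asset creation (finishes day 10, plus 2-day gap → day 12). It runs from day 12 to 12 + 11 = day 23.
Level scripting needs all of asset creation (finishes day 10, plus 3-day gap → day 13); the design doc (finishes day 4, plus 2-day gap → day 6). That puts its earliest start at day 13; it finishes at 13 + 9 = day 22.
Internal playtest cannot start until level scripting (finishes day 22, plus 3-day gap → day 25); asset creation (finishes day 10, plus 1-day gap → day 11); the design doc (finishes day 4). The controlling bound is day 25, so internal playtest finishes at 25 + 5 = day 30.
Balance pass has to wait for internal playtest (finishes day 30); asset creation (finishes day 10). The latest of these is day 30, so balance pass runs day 30 to 30 + 9 = day 39.
Cert submission needs all of balance pass (finishes day 39); level scripting (finishes day 22). That puts its earliest start at day 39; it finishes at 39 + 10 = day 49.
The earliest everything can be done is day 49, which is after the deadline of 40, so it is not possible.

No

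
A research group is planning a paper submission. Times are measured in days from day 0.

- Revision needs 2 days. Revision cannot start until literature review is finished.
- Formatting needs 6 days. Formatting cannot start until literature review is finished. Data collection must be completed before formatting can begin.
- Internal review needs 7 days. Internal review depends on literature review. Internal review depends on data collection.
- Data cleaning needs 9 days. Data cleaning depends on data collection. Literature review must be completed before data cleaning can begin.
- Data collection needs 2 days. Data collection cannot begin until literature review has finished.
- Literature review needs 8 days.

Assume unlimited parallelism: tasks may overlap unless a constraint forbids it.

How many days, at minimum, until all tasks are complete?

Literature review has no prerequisites, so it starts at day 0 and finishes at day 8.
Revision waits on literature review (finishes day 8), so it starts at day 8 and finishes at 8 + 2 = day 10.
Data collection waits on literature review (finishes day 8), so it starts at day 8 and finishes at 8 + 2 = day 10.
Formatting cannot start until literature review (finishes day 8); data collection (finishes day 10). The controlling bound is day 10, so formatting finishes at 10 + 6 = day 16.
Internal review cannot start until literature review (finishes day 8); data collection (finishes day 10). The controlling bound is day 10, so internal review finishes at 10 + 7 = day 17.
Data cleaning has to wait for data collection (finishes day 10); literature review (finishes day 8). The latest of these is day 10, so data cleaning runs day 10 to 10 + 9 = day 19.
All tasks are finished once the last one completes. Finish times: Literature review at 8, Data collection at 10, Data cleaning at 19, Internal review at 17, Revision at 10, Formatting at 16. The latest is day 19.

19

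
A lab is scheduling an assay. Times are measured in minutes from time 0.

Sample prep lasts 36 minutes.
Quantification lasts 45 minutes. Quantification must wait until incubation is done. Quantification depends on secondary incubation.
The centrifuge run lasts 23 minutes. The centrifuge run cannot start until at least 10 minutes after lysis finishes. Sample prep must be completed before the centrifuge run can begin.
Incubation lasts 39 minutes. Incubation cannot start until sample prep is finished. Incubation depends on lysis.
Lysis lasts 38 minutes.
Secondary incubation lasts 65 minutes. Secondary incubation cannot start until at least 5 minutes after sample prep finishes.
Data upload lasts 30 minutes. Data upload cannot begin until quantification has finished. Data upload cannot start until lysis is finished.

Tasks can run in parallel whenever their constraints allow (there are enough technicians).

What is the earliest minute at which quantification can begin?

106

Nothing blocks lysis, so it runs from minute 0 to minute 38.
Sample prep can start immediately at minute 0; it finishes at minute 36.
After sample prep (finishes minute 36, plus 5-minute gap → minute 41), secondary incubation can start at minute 41 and finishes at minute 106.
Incubation has to wait for sample prep (finishes minute 36); lysis (finishes minute 38). The latest of these is minute 38, so incubation runs minute 38 to 38 + 39 = minute 77.
Quantification waits on incubation (finishes minute 77); secondary incubation (finishes minute 106). The latest of these is minute 106, which is the earliest quantification can start.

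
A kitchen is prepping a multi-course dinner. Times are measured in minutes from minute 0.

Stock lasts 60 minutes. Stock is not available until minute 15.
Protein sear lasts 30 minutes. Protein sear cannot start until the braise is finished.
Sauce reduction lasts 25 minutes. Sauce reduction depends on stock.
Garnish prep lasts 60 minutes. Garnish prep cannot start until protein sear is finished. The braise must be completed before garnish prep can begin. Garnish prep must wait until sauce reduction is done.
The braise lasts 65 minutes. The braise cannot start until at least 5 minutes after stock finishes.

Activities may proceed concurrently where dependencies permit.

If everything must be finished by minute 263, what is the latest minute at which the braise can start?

108

Garnish prep must finish by minute 263; it takes 60 minutes, so it must start by 263 − 60 = minute 203.
Protein sear feeds into garnish prep (must start by minute 203); so protein sear must finish by minute 203 and therefore start by minute 173.
The braise feeds protein sear (must start by minute 173); garnish prep (must start by minute 203). Taking the minimum, the braise must finish by minute 173 and start by 173 − 65 = minute 108.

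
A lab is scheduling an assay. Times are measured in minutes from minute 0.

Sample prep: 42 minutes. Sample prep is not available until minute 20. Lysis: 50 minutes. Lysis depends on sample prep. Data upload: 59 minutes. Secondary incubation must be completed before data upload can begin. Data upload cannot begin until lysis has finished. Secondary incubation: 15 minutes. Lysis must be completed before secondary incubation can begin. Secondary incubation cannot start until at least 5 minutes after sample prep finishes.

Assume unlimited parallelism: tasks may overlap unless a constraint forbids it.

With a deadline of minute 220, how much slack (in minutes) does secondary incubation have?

34

Sample prep waits on its own release at minute 20, so it starts at minute 20 and finishes at 20 + 42 = minute 62.
After sample prep (finishes minute 62), lysis can start at minute 62 and finishes at minute 112.
Secondary incubation has to wait for lysis (finishes minute 112); sample prep (finishes minute 62, plus 5-minute gap → minute 67). The latest of these is minute 112, so secondary incubation runs minute 112 to 112 + 15 = minute 127.

Working backward from the deadline:
Data upload has no dependents, so it just needs to finish by minute 220. Starting by 220 − 59 = minute 161 achieves that.
Secondary incubation has to be done before data upload (must start by minute 161). That means finishing by minute 161, i.e. starting by 161 − 15 = minute 146.
So secondary incubation can start as early as minute 112 and as late as minute 146, giving 146 − 112 = 34 minutes of slack.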